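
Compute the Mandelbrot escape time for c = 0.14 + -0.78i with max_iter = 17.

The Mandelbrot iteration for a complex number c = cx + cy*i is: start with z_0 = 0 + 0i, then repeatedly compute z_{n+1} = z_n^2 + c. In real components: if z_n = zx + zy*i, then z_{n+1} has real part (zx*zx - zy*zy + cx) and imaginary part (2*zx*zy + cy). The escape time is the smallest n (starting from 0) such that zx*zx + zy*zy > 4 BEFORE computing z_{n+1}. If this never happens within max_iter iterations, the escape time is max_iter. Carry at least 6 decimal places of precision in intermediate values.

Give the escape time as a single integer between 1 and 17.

z_0 = 0 + 0i, c = 0.1400 + -0.7800i
Iter 1: z = 0.1400 + -0.7800i, |z|^2 = 0.6280
Iter 2: z = -0.4488 + -0.9984i, |z|^2 = 1.1982
Iter 3: z = -0.6554 + 0.1162i, |z|^2 = 0.4430
Iter 4: z = 0.5560 + -0.9323i, |z|^2 = 1.1783
Iter 5: z = -0.4199 + -1.8167i, |z|^2 = 3.4769
Iter 6: z = -2.9842 + 0.7459i, |z|^2 = 9.4615
Escaped at iteration 6

Answer: 6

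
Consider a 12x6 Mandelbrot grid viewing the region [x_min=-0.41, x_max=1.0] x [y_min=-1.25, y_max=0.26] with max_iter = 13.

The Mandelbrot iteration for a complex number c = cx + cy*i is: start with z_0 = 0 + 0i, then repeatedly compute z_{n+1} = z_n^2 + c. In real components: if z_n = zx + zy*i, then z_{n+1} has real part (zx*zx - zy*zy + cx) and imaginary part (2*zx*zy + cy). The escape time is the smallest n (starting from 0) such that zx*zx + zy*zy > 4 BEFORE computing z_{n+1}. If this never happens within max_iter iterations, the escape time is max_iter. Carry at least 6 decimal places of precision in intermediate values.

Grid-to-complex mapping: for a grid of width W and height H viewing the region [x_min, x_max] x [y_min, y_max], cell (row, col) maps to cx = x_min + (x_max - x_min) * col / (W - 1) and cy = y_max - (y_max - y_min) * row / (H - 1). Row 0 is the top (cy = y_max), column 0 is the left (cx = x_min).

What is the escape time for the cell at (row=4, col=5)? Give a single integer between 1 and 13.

z_0 = 0 + 0i, c = 0.2309 + -0.9480i
Iter 1: z = 0.2309 + -0.9480i, |z|^2 = 0.9520
Iter 2: z = -0.6145 + -1.3858i, |z|^2 = 2.2980
Iter 3: z = -1.3120 + 0.7551i, |z|^2 = 2.2914
Iter 4: z = 1.3820 + -2.9293i, |z|^2 = 10.4906
Escaped at iteration 4

Answer: 4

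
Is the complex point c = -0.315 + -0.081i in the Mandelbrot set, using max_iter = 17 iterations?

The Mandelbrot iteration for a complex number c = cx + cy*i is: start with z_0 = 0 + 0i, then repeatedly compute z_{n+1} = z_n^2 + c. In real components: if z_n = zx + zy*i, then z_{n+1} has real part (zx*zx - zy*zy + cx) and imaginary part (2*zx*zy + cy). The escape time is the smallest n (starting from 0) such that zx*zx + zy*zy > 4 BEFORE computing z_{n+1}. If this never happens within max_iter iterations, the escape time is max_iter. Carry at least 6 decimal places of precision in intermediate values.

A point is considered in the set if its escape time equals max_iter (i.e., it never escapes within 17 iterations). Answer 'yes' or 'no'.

z_0 = 0 + 0i, c = -0.3150 + -0.0810i
Iter 1: z = -0.3150 + -0.0810i, |z|^2 = 0.1058
Iter 2: z = -0.2223 + -0.0300i, |z|^2 = 0.0503
Iter 3: z = -0.2665 + -0.0677i, |z|^2 = 0.0756
Iter 4: z = -0.2486 + -0.0449i, |z|^2 = 0.0638
Iter 5: z = -0.2552 + -0.0587i, |z|^2 = 0.0686
Iter 6: z = -0.2533 + -0.0511i, |z|^2 = 0.0668
Iter 7: z = -0.2534 + -0.0551i, |z|^2 = 0.0673
Iter 8: z = -0.2538 + -0.0531i, |z|^2 = 0.0672
Iter 9: z = -0.2534 + -0.0541i, |z|^2 = 0.0671
Iter 10: z = -0.2537 + -0.0536i, |z|^2 = 0.0672
Iter 11: z = -0.2535 + -0.0538i, |z|^2 = 0.0672
Iter 12: z = -0.2536 + -0.0537i, |z|^2 = 0.0672
Iter 13: z = -0.2536 + -0.0537i, |z|^2 = 0.0672
Iter 14: z = -0.2536 + -0.0537i, |z|^2 = 0.0672
Iter 15: z = -0.2536 + -0.0537i, |z|^2 = 0.0672
Iter 16: z = -0.2536 + -0.0537i, |z|^2 = 0.0672
Did not escape in 17 iterations → in set

Answer: yes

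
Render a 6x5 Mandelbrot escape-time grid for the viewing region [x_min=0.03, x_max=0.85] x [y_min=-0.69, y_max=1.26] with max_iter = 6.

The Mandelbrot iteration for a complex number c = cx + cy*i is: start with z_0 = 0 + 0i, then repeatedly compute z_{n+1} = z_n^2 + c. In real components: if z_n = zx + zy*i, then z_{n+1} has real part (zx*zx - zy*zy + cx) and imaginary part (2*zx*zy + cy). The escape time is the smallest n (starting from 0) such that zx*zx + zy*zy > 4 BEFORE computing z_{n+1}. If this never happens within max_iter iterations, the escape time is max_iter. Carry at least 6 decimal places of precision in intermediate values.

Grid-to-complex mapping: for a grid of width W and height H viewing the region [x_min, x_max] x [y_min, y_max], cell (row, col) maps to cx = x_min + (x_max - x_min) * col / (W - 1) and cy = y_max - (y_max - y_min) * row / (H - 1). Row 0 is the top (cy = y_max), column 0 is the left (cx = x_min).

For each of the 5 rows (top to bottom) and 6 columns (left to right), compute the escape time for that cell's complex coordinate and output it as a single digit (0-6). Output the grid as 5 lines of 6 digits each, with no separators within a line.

Answer: 222222
654332
666533
666533
666332

Derivation:
(row=0, col=0): c = 0.0300 + 1.2600i → escape time 2
(row=0, col=1): c = 0.1940 + 1.2600i → escape time 2
(row=0, col=2): c = 0.3580 + 1.2600i → escape time 2
(row=0, col=3): c = 0.5220 + 1.2600i → escape time 2
(row=0, col=4): c = 0.6860 + 1.2600i → escape time 2
(row=0, col=5): c = 0.8500 + 1.2600i → escape time 2
(row=1, col=0): c = 0.0300 + 0.7725i → escape time 6
(row=1, col=1): c = 0.1940 + 0.7725i → escape time 5
(row=1, col=2): c = 0.3580 + 0.7725i → escape time 4
(row=1, col=3): c = 0.5220 + 0.7725i → escape time 3
(row=1, col=4): c = 0.6860 + 0.7725i → escape time 3
(row=1, col=5): c = 0.8500 + 0.7725i → escape time 2
(row=2, col=0): c = 0.0300 + 0.2850i → escape time 6
(row=2, col=1): c = 0.1940 + 0.2850i → escape time 6
(row=2, col=2): c = 0.3580 + 0.2850i → escape time 6
(row=2, col=3): c = 0.5220 + 0.2850i → escape time 5
(row=2, col=4): c = 0.6860 + 0.2850i → escape time 3
(row=2, col=5): c = 0.8500 + 0.2850i → escape time 3
(row=3, col=0): c = 0.0300 + -0.2025i → escape time 6
(row=3, col=1): c = 0.1940 + -0.2025i → escape time 6
(row=3, col=2): c = 0.3580 + -0.2025i → escape time 6
(row=3, col=3): c = 0.5220 + -0.2025i → escape time 5
(row=3, col=4): c = 0.6860 + -0.2025i → escape time 3
(row=3, col=5): c = 0.8500 + -0.2025i → escape time 3
(row=4, col=0): c = 0.0300 + -0.6900i → escape time 6
(row=4, col=1): c = 0.1940 + -0.6900i → escape time 6
(row=4, col=2): c = 0.3580 + -0.6900i → escape time 6
(row=4, col=3): c = 0.5220 + -0.6900i → escape time 3
(row=4, col=4): c = 0.6860 + -0.6900i → escape time 3
(row=4, col=5): c = 0.8500 + -0.6900i → escape time 2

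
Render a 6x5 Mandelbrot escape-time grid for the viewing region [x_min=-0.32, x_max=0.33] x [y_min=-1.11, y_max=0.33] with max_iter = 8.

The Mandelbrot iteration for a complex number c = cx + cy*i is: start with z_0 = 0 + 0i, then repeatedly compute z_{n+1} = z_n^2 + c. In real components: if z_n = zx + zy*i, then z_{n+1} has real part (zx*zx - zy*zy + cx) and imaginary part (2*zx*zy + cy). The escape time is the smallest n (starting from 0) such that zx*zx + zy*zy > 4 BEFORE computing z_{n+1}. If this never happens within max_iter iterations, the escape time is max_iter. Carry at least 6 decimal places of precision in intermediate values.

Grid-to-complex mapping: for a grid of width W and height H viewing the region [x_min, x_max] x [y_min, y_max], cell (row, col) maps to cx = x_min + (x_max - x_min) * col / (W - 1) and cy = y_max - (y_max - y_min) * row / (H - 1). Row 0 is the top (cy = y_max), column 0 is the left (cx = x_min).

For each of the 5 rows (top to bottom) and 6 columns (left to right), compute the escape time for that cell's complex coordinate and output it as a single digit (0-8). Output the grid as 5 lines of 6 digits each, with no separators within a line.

(row=0, col=0): c = -0.3200 + 0.3300i → escape time 8
(row=0, col=1): c = -0.1900 + 0.3300i → escape time 8
(row=0, col=2): c = -0.0600 + 0.3300i → escape time 8
(row=0, col=3): c = 0.0700 + 0.3300i → escape time 8
(row=0, col=4): c = 0.2000 + 0.3300i → escape time 8
(row=0, col=5): c = 0.3300 + 0.3300i → escape time 8
(row=1, col=0): c = -0.3200 + -0.0300i → escape time 8
(row=1, col=1): c = -0.1900 + -0.0300i → escape time 8
(row=1, col=2): c = -0.0600 + -0.0300i → escape time 8
(row=1, col=3): c = 0.0700 + -0.0300i → escape time 8
(row=1, col=4): c = 0.2000 + -0.0300i → escape time 8
(row=1, col=5): c = 0.3300 + -0.0300i → escape time 8
(row=2, col=0): c = -0.3200 + -0.3900i → escape time 8
(row=2, col=1): c = -0.1900 + -0.3900i → escape time 8
(row=2, col=2): c = -0.0600 + -0.3900i → escape time 8
(row=2, col=3): c = 0.0700 + -0.3900i → escape time 8
(row=2, col=4): c = 0.2000 + -0.3900i → escape time 8
(row=2, col=5): c = 0.3300 + -0.3900i → escape time 8
(row=3, col=0): c = -0.3200 + -0.7500i → escape time 8
(row=3, col=1): c = -0.1900 + -0.7500i → escape time 8
(row=3, col=2): c = -0.0600 + -0.7500i → escape time 8
(row=3, col=3): c = 0.0700 + -0.7500i → escape time 8
(row=3, col=4): c = 0.2000 + -0.7500i → escape time 6
(row=3, col=5): c = 0.3300 + -0.7500i → escape time 5
(row=4, col=0): c = -0.3200 + -1.1100i → escape time 4
(row=4, col=1): c = -0.1900 + -1.1100i → escape time 7
(row=4, col=2): c = -0.0600 + -1.1100i → escape time 5
(row=4, col=3): c = 0.0700 + -1.1100i → escape time 4
(row=4, col=4): c = 0.2000 + -1.1100i → escape time 3
(row=4, col=5): c = 0.3300 + -1.1100i → escape time 2

Answer: 888888
888888
888888
888865
475432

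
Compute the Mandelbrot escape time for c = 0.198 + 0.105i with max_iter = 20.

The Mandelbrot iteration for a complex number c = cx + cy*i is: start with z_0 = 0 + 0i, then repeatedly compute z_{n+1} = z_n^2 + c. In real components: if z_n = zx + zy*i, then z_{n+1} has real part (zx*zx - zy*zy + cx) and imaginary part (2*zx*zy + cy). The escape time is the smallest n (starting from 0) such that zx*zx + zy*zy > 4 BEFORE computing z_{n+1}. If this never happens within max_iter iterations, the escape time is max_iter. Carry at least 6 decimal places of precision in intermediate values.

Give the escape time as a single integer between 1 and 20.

Answer: 20

Derivation:
z_0 = 0 + 0i, c = 0.1980 + 0.1050i
Iter 1: z = 0.1980 + 0.1050i, |z|^2 = 0.0502
Iter 2: z = 0.2262 + 0.1466i, |z|^2 = 0.0726
Iter 3: z = 0.2277 + 0.1713i, |z|^2 = 0.0812
Iter 4: z = 0.2205 + 0.1830i, |z|^2 = 0.0821
Iter 5: z = 0.2131 + 0.1857i, |z|^2 = 0.0799
Iter 6: z = 0.2089 + 0.1842i, |z|^2 = 0.0776
Iter 7: z = 0.2077 + 0.1820i, |z|^2 = 0.0763
Iter 8: z = 0.2080 + 0.1806i, |z|^2 = 0.0759
Iter 9: z = 0.2087 + 0.1801i, |z|^2 = 0.0760
Iter 10: z = 0.2091 + 0.1802i, |z|^2 = 0.0762
Iter 11: z = 0.2093 + 0.1803i, |z|^2 = 0.0763
Iter 12: z = 0.2093 + 0.1805i, |z|^2 = 0.0764
Iter 13: z = 0.2092 + 0.1805i, |z|^2 = 0.0764
Iter 14: z = 0.2092 + 0.1805i, |z|^2 = 0.0764
Iter 15: z = 0.2092 + 0.1805i, |z|^2 = 0.0763
Iter 16: z = 0.2092 + 0.1805i, |z|^2 = 0.0763
Iter 17: z = 0.2092 + 0.1805i, |z|^2 = 0.0763
Iter 18: z = 0.2092 + 0.1805i, |z|^2 = 0.0763
Iter 19: z = 0.2092 + 0.1805i, |z|^2 = 0.0763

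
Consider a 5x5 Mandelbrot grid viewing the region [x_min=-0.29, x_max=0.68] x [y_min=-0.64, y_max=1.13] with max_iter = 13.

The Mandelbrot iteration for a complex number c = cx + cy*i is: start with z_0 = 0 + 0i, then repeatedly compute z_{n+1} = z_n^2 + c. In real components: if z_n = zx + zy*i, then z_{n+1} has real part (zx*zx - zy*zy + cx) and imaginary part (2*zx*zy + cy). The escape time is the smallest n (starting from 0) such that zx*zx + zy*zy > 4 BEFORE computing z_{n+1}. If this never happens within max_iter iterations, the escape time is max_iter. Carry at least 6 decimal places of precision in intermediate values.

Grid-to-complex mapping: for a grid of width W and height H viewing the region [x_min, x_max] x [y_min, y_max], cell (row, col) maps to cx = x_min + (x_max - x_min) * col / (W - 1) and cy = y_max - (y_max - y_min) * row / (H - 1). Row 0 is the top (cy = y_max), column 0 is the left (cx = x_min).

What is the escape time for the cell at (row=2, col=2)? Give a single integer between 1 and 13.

Answer: 13

Derivation:
z_0 = 0 + 0i, c = 0.1950 + 0.2450i
Iter 1: z = 0.1950 + 0.2450i, |z|^2 = 0.0980
Iter 2: z = 0.1730 + 0.3405i, |z|^2 = 0.1459
Iter 3: z = 0.1090 + 0.3628i, |z|^2 = 0.1435
Iter 4: z = 0.0752 + 0.3241i, |z|^2 = 0.1107
Iter 5: z = 0.0956 + 0.2938i, |z|^2 = 0.0954
Iter 6: z = 0.1179 + 0.3012i, |z|^2 = 0.1046
Iter 7: z = 0.1182 + 0.3160i, |z|^2 = 0.1138
Iter 8: z = 0.1091 + 0.3197i, |z|^2 = 0.1141
Iter 9: z = 0.1047 + 0.3148i, |z|^2 = 0.1100
Iter 10: z = 0.1069 + 0.3109i, |z|^2 = 0.1081
Iter 11: z = 0.1098 + 0.3115i, |z|^2 = 0.1091
Iter 12: z = 0.1100 + 0.3134i, |z|^2 = 0.1103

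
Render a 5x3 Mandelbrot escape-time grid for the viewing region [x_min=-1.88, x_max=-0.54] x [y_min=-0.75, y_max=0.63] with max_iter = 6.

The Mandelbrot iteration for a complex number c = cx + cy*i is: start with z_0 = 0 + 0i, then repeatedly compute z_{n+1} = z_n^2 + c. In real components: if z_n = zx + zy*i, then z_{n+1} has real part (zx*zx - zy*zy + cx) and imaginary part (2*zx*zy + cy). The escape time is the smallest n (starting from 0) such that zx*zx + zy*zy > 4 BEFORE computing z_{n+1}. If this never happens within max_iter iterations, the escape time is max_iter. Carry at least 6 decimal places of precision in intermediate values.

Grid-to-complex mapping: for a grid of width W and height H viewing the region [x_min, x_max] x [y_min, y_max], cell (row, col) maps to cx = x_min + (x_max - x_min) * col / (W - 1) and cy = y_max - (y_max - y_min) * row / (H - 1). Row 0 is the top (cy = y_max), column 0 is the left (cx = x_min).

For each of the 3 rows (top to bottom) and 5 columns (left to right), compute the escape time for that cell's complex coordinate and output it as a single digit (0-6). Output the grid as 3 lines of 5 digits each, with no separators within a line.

(row=0, col=0): c = -1.8800 + 0.6300i → escape time 2
(row=0, col=1): c = -1.5450 + 0.6300i → escape time 3
(row=0, col=2): c = -1.2100 + 0.6300i → escape time 3
(row=0, col=3): c = -0.8750 + 0.6300i → escape time 5
(row=0, col=4): c = -0.5400 + 0.6300i → escape time 6
(row=1, col=0): c = -1.8800 + -0.0600i → escape time 5
(row=1, col=1): c = -1.5450 + -0.0600i → escape time 6
(row=1, col=2): c = -1.2100 + -0.0600i → escape time 6
(row=1, col=3): c = -0.8750 + -0.0600i → escape time 6
(row=1, col=4): c = -0.5400 + -0.0600i → escape time 6
(row=2, col=0): c = -1.8800 + -0.7500i → escape time 1
(row=2, col=1): c = -1.5450 + -0.7500i → escape time 3
(row=2, col=2): c = -1.2100 + -0.7500i → escape time 3
(row=2, col=3): c = -0.8750 + -0.7500i → escape time 4
(row=2, col=4): c = -0.5400 + -0.7500i → escape time 6

Answer: 23356
56666
13346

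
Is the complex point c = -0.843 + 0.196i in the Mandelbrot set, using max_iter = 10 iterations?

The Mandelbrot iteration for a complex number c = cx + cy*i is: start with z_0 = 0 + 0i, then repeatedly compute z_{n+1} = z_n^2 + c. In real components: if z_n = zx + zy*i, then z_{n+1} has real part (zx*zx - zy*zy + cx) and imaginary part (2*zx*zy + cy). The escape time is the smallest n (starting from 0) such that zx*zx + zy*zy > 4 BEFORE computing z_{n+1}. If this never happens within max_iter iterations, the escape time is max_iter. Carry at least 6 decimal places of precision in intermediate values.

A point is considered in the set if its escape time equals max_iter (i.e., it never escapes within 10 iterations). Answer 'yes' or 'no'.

z_0 = 0 + 0i, c = -0.8430 + 0.1960i
Iter 1: z = -0.8430 + 0.1960i, |z|^2 = 0.7491
Iter 2: z = -0.1708 + -0.1345i, |z|^2 = 0.0472
Iter 3: z = -0.8319 + 0.2419i, |z|^2 = 0.7506
Iter 4: z = -0.2094 + -0.2065i, |z|^2 = 0.0865
Iter 5: z = -0.8418 + 0.2825i, |z|^2 = 0.7884
Iter 6: z = -0.2142 + -0.2796i, |z|^2 = 0.1241
Iter 7: z = -0.8753 + 0.3158i, |z|^2 = 0.8659
Iter 8: z = -0.1766 + -0.3568i, |z|^2 = 0.1585
Iter 9: z = -0.9391 + 0.3220i, |z|^2 = 0.9857
Did not escape in 10 iterations → in set

Answer: yes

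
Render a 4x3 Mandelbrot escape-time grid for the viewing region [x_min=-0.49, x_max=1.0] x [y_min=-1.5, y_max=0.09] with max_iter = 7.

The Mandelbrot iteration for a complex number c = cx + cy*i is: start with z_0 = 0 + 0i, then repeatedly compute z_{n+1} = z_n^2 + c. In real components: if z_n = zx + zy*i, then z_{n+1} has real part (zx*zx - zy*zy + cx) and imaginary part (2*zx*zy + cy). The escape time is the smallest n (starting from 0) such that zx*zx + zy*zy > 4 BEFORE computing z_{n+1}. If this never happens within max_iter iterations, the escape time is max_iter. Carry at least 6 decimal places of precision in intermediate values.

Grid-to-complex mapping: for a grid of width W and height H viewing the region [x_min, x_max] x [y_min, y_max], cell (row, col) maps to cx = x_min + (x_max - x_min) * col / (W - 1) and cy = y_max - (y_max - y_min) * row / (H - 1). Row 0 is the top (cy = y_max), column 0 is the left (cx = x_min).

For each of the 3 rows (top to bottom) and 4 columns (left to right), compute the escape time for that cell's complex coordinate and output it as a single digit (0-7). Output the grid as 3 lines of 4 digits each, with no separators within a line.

Answer: 7752
7732
2222

Derivation:
(row=0, col=0): c = -0.4900 + 0.0900i → escape time 7
(row=0, col=1): c = 0.0067 + 0.0900i → escape time 7
(row=0, col=2): c = 0.5033 + 0.0900i → escape time 5
(row=0, col=3): c = 1.0000 + 0.0900i → escape time 2
(row=1, col=0): c = -0.4900 + -0.7050i → escape time 7
(row=1, col=1): c = 0.0067 + -0.7050i → escape time 7
(row=1, col=2): c = 0.5033 + -0.7050i → escape time 3
(row=1, col=3): c = 1.0000 + -0.7050i → escape time 2
(row=2, col=0): c = -0.4900 + -1.5000i → escape time 2
(row=2, col=1): c = 0.0067 + -1.5000i → escape time 2
(row=2, col=2): c = 0.5033 + -1.5000i → escape time 2
(row=2, col=3): c = 1.0000 + -1.5000i → escape time 2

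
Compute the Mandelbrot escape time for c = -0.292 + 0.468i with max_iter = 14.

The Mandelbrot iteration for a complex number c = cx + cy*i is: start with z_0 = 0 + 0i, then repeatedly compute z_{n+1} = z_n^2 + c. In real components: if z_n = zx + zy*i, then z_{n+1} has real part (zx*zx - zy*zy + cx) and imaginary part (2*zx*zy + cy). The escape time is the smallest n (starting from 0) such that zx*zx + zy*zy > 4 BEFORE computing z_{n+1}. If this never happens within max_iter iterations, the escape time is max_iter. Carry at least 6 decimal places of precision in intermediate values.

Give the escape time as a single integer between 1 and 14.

z_0 = 0 + 0i, c = -0.2920 + 0.4680i
Iter 1: z = -0.2920 + 0.4680i, |z|^2 = 0.3043
Iter 2: z = -0.4258 + 0.1947i, |z|^2 = 0.2192
Iter 3: z = -0.1486 + 0.3022i, |z|^2 = 0.1134
Iter 4: z = -0.3612 + 0.3782i, |z|^2 = 0.2735
Iter 5: z = -0.3045 + 0.1948i, |z|^2 = 0.1307
Iter 6: z = -0.2372 + 0.3494i, |z|^2 = 0.1783
Iter 7: z = -0.3578 + 0.3022i, |z|^2 = 0.2194
Iter 8: z = -0.2553 + 0.2517i, |z|^2 = 0.1286
Iter 9: z = -0.2902 + 0.3395i, |z|^2 = 0.1994
Iter 10: z = -0.3230 + 0.2710i, |z|^2 = 0.1778
Iter 11: z = -0.2611 + 0.2929i, |z|^2 = 0.1540
Iter 12: z = -0.3096 + 0.3150i, |z|^2 = 0.1951
Iter 13: z = -0.2954 + 0.2729i, |z|^2 = 0.1617

Answer: 14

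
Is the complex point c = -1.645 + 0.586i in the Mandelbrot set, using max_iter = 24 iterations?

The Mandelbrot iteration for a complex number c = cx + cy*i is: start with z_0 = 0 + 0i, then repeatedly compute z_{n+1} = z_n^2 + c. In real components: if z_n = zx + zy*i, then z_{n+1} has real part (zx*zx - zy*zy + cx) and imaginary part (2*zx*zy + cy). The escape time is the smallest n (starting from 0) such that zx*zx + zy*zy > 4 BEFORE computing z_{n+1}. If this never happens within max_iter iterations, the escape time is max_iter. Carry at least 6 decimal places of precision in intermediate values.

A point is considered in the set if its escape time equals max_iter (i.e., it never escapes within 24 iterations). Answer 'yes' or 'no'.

Answer: no

Derivation:
z_0 = 0 + 0i, c = -1.6450 + 0.5860i
Iter 1: z = -1.6450 + 0.5860i, |z|^2 = 3.0494
Iter 2: z = 0.7176 + -1.3419i, |z|^2 = 2.3158
Iter 3: z = -2.9308 + -1.3400i, |z|^2 = 10.3853
Escaped at iteration 3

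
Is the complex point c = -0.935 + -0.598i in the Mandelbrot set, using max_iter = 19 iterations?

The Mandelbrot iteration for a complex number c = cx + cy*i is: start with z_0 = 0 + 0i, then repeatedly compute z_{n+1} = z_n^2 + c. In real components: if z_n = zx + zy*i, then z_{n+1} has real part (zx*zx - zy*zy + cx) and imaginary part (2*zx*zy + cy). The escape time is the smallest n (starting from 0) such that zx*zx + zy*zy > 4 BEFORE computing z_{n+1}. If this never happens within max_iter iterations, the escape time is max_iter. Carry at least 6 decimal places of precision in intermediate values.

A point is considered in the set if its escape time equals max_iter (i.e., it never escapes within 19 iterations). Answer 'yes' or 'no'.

Answer: no

Derivation:
z_0 = 0 + 0i, c = -0.9350 + -0.5980i
Iter 1: z = -0.9350 + -0.5980i, |z|^2 = 1.2318
Iter 2: z = -0.4184 + 0.5203i, |z|^2 = 0.4457
Iter 3: z = -1.0306 + -1.0333i, |z|^2 = 2.1300
Iter 4: z = -0.9406 + 1.5320i, |z|^2 = 3.2316
Iter 5: z = -2.3972 + -3.4799i, |z|^2 = 17.8561
Escaped at iteration 5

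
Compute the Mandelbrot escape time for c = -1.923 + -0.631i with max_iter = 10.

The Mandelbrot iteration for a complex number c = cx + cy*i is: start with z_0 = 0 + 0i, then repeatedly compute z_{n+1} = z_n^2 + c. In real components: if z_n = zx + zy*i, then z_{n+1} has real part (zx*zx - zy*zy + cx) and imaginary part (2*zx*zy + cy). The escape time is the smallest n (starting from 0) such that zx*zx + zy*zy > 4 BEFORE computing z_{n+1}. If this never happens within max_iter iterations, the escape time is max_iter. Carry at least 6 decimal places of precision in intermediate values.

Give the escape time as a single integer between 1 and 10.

Answer: 1

Derivation:
z_0 = 0 + 0i, c = -1.9230 + -0.6310i
Iter 1: z = -1.9230 + -0.6310i, |z|^2 = 4.0961
Escaped at iteration 1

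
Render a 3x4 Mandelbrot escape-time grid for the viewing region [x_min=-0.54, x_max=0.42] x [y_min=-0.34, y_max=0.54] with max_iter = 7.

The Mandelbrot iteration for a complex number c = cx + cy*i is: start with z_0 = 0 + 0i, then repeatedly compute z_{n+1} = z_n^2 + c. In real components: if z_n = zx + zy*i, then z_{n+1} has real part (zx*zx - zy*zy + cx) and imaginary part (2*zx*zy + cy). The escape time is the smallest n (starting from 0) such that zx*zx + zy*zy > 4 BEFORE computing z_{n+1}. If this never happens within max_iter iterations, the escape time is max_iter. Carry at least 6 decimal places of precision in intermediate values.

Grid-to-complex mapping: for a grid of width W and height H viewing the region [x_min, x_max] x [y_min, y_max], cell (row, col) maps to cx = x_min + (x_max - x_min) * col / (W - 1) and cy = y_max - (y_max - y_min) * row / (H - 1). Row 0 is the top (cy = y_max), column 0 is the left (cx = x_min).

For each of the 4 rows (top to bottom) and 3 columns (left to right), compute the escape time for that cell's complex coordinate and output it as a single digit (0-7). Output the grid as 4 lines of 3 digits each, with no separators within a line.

Answer: 776
777
776
777

Derivation:
(row=0, col=0): c = -0.5400 + 0.5400i → escape time 7
(row=0, col=1): c = -0.0600 + 0.5400i → escape time 7
(row=0, col=2): c = 0.4200 + 0.5400i → escape time 6
(row=1, col=0): c = -0.5400 + 0.2467i → escape time 7
(row=1, col=1): c = -0.0600 + 0.2467i → escape time 7
(row=1, col=2): c = 0.4200 + 0.2467i → escape time 7
(row=2, col=0): c = -0.5400 + -0.0467i → escape time 7
(row=2, col=1): c = -0.0600 + -0.0467i → escape time 7
(row=2, col=2): c = 0.4200 + -0.0467i → escape time 6
(row=3, col=0): c = -0.5400 + -0.3400i → escape time 7
(row=3, col=1): c = -0.0600 + -0.3400i → escape time 7
(row=3, col=2): c = 0.4200 + -0.3400i → escape time 7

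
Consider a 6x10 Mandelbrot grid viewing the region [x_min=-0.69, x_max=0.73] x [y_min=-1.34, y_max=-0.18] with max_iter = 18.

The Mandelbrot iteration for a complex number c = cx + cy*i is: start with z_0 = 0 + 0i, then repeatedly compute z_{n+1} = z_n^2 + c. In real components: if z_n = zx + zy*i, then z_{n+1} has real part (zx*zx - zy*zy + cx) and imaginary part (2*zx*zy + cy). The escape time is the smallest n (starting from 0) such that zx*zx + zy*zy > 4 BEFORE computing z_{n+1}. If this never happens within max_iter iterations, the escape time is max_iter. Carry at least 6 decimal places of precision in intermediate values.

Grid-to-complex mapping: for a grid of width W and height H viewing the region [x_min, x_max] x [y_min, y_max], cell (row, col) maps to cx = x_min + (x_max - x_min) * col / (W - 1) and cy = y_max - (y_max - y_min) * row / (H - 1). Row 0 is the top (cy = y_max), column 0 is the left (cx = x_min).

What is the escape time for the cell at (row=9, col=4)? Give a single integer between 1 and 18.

z_0 = 0 + 0i, c = 0.4460 + -1.3400i
Iter 1: z = 0.4460 + -1.3400i, |z|^2 = 1.9945
Iter 2: z = -1.1507 + -2.5353i, |z|^2 = 7.7517
Escaped at iteration 2

Answer: 2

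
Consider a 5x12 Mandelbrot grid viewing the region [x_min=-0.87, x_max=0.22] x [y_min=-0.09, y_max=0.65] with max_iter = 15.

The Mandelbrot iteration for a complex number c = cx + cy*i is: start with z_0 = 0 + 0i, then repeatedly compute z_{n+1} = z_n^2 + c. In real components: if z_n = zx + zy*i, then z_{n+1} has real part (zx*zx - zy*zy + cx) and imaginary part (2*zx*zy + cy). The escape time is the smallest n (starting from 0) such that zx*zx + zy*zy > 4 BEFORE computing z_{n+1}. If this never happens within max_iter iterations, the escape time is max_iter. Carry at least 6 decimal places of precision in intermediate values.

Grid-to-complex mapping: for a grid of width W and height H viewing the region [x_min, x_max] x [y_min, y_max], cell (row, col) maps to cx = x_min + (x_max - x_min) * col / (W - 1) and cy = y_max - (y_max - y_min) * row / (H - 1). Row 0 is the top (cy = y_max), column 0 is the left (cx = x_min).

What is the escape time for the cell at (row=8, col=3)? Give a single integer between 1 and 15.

z_0 = 0 + 0i, c = -0.0525 + 0.1118i
Iter 1: z = -0.0525 + 0.1118i, |z|^2 = 0.0153
Iter 2: z = -0.0622 + 0.1001i, |z|^2 = 0.0139
Iter 3: z = -0.0586 + 0.0994i, |z|^2 = 0.0133
Iter 4: z = -0.0589 + 0.1002i, |z|^2 = 0.0135
Iter 5: z = -0.0591 + 0.1000i, |z|^2 = 0.0135
Iter 6: z = -0.0590 + 0.1000i, |z|^2 = 0.0135
Iter 7: z = -0.0590 + 0.1000i, |z|^2 = 0.0135
Iter 8: z = -0.0590 + 0.1000i, |z|^2 = 0.0135
Iter 9: z = -0.0590 + 0.1000i, |z|^2 = 0.0135
Iter 10: z = -0.0590 + 0.1000i, |z|^2 = 0.0135
Iter 11: z = -0.0590 + 0.1000i, |z|^2 = 0.0135
Iter 12: z = -0.0590 + 0.1000i, |z|^2 = 0.0135
Iter 13: z = -0.0590 + 0.1000i, |z|^2 = 0.0135
Iter 14: z = -0.0590 + 0.1000i, |z|^2 = 0.0135

Answer: 15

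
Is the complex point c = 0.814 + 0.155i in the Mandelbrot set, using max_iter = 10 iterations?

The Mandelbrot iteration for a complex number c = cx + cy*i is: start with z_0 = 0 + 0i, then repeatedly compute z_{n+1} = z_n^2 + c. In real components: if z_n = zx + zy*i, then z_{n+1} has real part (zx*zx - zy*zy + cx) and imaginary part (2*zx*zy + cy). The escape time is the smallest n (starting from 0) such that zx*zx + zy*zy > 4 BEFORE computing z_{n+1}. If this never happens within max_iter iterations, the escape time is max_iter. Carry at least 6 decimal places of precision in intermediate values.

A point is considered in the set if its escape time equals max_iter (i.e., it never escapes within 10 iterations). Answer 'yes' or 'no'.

z_0 = 0 + 0i, c = 0.8140 + 0.1550i
Iter 1: z = 0.8140 + 0.1550i, |z|^2 = 0.6866
Iter 2: z = 1.4526 + 0.4073i, |z|^2 = 2.2759
Iter 3: z = 2.7580 + 1.3384i, |z|^2 = 9.3980
Escaped at iteration 3

Answer: no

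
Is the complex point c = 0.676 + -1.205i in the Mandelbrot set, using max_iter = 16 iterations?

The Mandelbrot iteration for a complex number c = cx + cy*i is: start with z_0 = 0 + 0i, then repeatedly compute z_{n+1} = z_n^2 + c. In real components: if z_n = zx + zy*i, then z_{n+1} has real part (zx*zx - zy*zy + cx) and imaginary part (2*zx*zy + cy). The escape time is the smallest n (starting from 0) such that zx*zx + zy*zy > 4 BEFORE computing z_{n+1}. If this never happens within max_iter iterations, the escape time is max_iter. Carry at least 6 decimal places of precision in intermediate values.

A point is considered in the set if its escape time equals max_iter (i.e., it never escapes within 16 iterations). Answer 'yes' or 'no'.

Answer: no

Derivation:
z_0 = 0 + 0i, c = 0.6760 + -1.2050i
Iter 1: z = 0.6760 + -1.2050i, |z|^2 = 1.9090
Iter 2: z = -0.3190 + -2.8342i, |z|^2 = 8.1343
Escaped at iteration 2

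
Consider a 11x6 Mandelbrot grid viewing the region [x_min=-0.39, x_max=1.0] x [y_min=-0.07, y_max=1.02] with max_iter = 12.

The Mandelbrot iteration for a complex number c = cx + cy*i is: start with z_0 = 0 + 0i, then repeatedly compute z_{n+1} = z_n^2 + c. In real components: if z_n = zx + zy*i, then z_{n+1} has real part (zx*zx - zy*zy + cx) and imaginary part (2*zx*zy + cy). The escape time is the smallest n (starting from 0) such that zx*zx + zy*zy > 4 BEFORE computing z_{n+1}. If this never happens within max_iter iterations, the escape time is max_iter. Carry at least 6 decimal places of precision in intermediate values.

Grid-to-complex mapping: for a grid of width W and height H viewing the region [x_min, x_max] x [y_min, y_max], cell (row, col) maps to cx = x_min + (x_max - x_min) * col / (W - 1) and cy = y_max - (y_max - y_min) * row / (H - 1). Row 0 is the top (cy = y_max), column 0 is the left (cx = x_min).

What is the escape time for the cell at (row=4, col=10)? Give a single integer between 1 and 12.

z_0 = 0 + 0i, c = 1.0000 + 0.1480i
Iter 1: z = 1.0000 + 0.1480i, |z|^2 = 1.0219
Iter 2: z = 1.9781 + 0.4440i, |z|^2 = 4.1100
Escaped at iteration 2

Answer: 2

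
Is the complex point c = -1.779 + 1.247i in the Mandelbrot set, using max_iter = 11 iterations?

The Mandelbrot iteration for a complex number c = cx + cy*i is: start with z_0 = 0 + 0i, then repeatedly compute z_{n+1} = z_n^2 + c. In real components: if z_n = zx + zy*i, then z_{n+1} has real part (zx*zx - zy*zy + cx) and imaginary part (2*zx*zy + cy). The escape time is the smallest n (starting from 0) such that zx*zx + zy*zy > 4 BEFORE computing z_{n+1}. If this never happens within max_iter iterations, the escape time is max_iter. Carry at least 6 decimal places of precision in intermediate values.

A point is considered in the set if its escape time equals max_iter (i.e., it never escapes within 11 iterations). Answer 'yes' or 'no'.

z_0 = 0 + 0i, c = -1.7790 + 1.2470i
Iter 1: z = -1.7790 + 1.2470i, |z|^2 = 4.7199
Escaped at iteration 1

Answer: no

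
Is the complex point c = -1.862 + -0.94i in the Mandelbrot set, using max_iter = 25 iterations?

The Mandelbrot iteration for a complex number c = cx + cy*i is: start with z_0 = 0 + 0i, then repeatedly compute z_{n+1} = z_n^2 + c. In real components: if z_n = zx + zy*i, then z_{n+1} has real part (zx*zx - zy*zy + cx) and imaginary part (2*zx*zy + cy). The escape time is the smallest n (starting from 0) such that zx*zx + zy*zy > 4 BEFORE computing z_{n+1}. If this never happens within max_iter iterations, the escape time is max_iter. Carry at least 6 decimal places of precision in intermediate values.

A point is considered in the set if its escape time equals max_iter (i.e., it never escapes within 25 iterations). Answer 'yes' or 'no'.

Answer: no

Derivation:
z_0 = 0 + 0i, c = -1.8620 + -0.9400i
Iter 1: z = -1.8620 + -0.9400i, |z|^2 = 4.3506
Escaped at iteration 1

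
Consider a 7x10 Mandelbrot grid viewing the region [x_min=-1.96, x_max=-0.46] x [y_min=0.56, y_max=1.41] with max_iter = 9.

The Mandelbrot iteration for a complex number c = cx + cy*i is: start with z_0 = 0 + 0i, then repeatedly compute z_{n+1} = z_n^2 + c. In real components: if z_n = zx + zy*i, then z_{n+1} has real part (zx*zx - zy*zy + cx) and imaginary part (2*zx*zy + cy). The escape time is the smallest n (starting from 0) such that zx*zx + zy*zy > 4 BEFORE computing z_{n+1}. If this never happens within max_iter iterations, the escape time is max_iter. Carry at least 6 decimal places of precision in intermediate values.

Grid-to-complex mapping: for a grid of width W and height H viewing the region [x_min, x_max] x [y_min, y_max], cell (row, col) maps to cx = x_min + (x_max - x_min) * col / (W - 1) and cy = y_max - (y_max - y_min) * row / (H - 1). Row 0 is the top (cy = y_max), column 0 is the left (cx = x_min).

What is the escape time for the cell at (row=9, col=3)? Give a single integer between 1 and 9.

z_0 = 0 + 0i, c = -1.2100 + 0.5600i
Iter 1: z = -1.2100 + 0.5600i, |z|^2 = 1.7777
Iter 2: z = -0.0595 + -0.7952i, |z|^2 = 0.6359
Iter 3: z = -1.8388 + 0.6546i, |z|^2 = 3.8097
Iter 4: z = 1.7427 + -1.8475i, |z|^2 = 6.4500
Escaped at iteration 4

Answer: 4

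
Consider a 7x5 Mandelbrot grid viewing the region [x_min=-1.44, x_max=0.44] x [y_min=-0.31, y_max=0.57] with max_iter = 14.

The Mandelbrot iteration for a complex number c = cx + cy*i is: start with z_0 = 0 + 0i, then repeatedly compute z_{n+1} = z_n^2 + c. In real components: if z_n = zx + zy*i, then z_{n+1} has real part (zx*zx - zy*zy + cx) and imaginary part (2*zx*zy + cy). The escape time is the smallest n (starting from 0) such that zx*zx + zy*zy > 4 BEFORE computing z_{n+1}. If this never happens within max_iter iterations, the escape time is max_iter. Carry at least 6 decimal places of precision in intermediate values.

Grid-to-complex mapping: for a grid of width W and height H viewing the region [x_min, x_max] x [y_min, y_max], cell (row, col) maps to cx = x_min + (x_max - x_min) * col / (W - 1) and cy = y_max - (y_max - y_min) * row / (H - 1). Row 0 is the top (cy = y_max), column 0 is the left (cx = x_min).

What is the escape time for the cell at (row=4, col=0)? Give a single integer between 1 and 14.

Answer: 5

Derivation:
z_0 = 0 + 0i, c = -1.4400 + -0.3100i
Iter 1: z = -1.4400 + -0.3100i, |z|^2 = 2.1697
Iter 2: z = 0.5375 + 0.5828i, |z|^2 = 0.6286
Iter 3: z = -1.4907 + 0.3165i, |z|^2 = 2.3225
Iter 4: z = 0.6822 + -1.2537i, |z|^2 = 2.0370
Iter 5: z = -2.5464 + -2.0204i, |z|^2 = 10.5660
Escaped at iteration 5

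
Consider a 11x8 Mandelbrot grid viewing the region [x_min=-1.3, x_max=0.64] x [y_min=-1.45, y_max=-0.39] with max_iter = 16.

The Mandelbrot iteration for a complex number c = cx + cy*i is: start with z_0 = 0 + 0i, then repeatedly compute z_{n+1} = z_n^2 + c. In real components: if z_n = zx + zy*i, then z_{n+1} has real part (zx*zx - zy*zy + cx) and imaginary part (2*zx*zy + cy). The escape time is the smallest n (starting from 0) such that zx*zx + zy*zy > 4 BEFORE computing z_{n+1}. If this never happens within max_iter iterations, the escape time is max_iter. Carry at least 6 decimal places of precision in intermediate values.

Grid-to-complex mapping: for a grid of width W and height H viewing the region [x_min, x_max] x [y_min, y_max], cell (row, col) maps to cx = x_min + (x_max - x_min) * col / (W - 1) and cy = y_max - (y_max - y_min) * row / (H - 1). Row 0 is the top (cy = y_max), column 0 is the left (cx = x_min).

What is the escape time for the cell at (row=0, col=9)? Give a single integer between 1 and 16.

z_0 = 0 + 0i, c = 0.4460 + -0.3900i
Iter 1: z = 0.4460 + -0.3900i, |z|^2 = 0.3510
Iter 2: z = 0.4928 + -0.7379i, |z|^2 = 0.7873
Iter 3: z = 0.1444 + -1.1173i, |z|^2 = 1.2692
Iter 4: z = -0.7815 + -0.7127i, |z|^2 = 1.1186
Iter 5: z = 0.5488 + 0.7238i, |z|^2 = 0.8251
Iter 6: z = 0.2232 + 0.4045i, |z|^2 = 0.2134
Iter 7: z = 0.3322 + -0.2094i, |z|^2 = 0.1542
Iter 8: z = 0.5125 + -0.5292i, |z|^2 = 0.5427
Iter 9: z = 0.4286 + -0.9324i, |z|^2 = 1.0531
Iter 10: z = -0.2396 + -1.1893i, |z|^2 = 1.4720
Iter 11: z = -0.9111 + 0.1800i, |z|^2 = 0.8625
Iter 12: z = 1.2437 + -0.7181i, |z|^2 = 2.0624
Iter 13: z = 1.4772 + -2.1762i, |z|^2 = 6.9177
Escaped at iteration 13

Answer: 13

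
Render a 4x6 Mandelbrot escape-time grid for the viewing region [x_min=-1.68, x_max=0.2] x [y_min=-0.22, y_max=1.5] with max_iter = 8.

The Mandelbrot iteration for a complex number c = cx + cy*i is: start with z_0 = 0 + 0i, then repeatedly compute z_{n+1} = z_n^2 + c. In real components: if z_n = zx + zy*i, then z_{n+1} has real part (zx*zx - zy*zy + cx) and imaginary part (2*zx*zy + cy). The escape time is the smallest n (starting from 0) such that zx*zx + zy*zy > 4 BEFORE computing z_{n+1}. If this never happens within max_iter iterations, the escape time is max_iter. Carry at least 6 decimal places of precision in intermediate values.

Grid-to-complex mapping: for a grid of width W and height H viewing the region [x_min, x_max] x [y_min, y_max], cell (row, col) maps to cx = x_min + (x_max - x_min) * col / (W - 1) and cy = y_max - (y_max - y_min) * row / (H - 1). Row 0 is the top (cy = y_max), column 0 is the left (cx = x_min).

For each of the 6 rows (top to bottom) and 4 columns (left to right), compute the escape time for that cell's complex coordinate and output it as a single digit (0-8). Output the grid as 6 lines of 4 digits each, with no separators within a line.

(row=0, col=0): c = -1.6800 + 1.5000i → escape time 1
(row=0, col=1): c = -1.0533 + 1.5000i → escape time 2
(row=0, col=2): c = -0.4267 + 1.5000i → escape time 2
(row=0, col=3): c = 0.2000 + 1.5000i → escape time 2
(row=1, col=0): c = -1.6800 + 1.1560i → escape time 1
(row=1, col=1): c = -1.0533 + 1.1560i → escape time 3
(row=1, col=2): c = -0.4267 + 1.1560i → escape time 3
(row=1, col=3): c = 0.2000 + 1.1560i → escape time 3
(row=2, col=0): c = -1.6800 + 0.8120i → escape time 3
(row=2, col=1): c = -1.0533 + 0.8120i → escape time 3
(row=2, col=2): c = -0.4267 + 0.8120i → escape time 6
(row=2, col=3): c = 0.2000 + 0.8120i → escape time 5
(row=3, col=0): c = -1.6800 + 0.4680i → escape time 3
(row=3, col=1): c = -1.0533 + 0.4680i → escape time 5
(row=3, col=2): c = -0.4267 + 0.4680i → escape time 8
(row=3, col=3): c = 0.2000 + 0.4680i → escape time 8
(row=4, col=0): c = -1.6800 + 0.1240i → escape time 5
(row=4, col=1): c = -1.0533 + 0.1240i → escape time 8
(row=4, col=2): c = -0.4267 + 0.1240i → escape time 8
(row=4, col=3): c = 0.2000 + 0.1240i → escape time 8
(row=5, col=0): c = -1.6800 + -0.2200i → escape time 4
(row=5, col=1): c = -1.0533 + -0.2200i → escape time 8
(row=5, col=2): c = -0.4267 + -0.2200i → escape time 8
(row=5, col=3): c = 0.2000 + -0.2200i → escape time 8

Answer: 1222
1333
3365
3588
5888
4888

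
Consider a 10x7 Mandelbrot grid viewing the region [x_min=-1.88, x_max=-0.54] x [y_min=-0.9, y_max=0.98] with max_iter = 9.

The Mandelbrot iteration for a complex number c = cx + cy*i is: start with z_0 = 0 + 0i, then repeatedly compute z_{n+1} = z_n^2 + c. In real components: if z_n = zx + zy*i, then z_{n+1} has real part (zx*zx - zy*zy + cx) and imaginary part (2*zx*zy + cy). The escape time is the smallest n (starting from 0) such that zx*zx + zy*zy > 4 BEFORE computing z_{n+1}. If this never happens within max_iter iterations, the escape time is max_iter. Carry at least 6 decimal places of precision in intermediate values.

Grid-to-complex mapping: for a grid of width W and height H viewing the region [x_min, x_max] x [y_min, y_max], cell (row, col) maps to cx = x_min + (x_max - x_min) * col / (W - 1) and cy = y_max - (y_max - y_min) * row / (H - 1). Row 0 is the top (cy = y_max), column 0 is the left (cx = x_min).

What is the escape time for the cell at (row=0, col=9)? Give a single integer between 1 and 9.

z_0 = 0 + 0i, c = -0.5400 + 0.9800i
Iter 1: z = -0.5400 + 0.9800i, |z|^2 = 1.2520
Iter 2: z = -1.2088 + -0.0784i, |z|^2 = 1.4673
Iter 3: z = 0.9151 + 1.1695i, |z|^2 = 2.2051
Iter 4: z = -1.0705 + 3.1204i, |z|^2 = 10.8827
Escaped at iteration 4

Answer: 4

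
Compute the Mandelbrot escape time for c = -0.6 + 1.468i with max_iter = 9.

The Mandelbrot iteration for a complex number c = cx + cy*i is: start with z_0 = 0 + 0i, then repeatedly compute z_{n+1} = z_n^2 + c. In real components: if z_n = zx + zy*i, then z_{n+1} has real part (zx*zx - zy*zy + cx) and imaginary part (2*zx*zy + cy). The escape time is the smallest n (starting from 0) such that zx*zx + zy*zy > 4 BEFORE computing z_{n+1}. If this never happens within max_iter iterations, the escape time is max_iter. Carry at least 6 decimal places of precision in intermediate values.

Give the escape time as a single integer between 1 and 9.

z_0 = 0 + 0i, c = -0.6000 + 1.4680i
Iter 1: z = -0.6000 + 1.4680i, |z|^2 = 2.5150
Iter 2: z = -2.3950 + -0.2936i, |z|^2 = 5.8223
Escaped at iteration 2

Answer: 2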